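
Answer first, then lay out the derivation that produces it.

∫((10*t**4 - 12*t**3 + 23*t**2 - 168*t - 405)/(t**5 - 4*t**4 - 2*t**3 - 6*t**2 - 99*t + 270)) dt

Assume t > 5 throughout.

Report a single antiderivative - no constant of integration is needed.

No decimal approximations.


The answer is 5*log(t - 5) + 3*log(t - 2) + 2*log(t + 3) + atan(t/3).
Step 1. Decompose ∫((10*t**4 - 12*t**3 + 23*t**2 - 168*t - 405)/(t**5 - 4*t**4 - 2*t**3 - 6*t**2 - 99*t + 270)) dt by partial fractions, (10*t**4 - 12*t**3 + 23*t**2 - 168*t - 405)/(t**5 - 4*t**4 - 2*t**3 - 6*t**2 - 99*t + 270) = 3/(t**2 + 9) + 2/(t + 3) + 3/(t - 2) + 5/(t - 5): now ∫(5/(t - 5)) dt + ∫(3/(t - 2)) dt + ∫(2/(t + 3)) dt + ∫(3/(t**2 + 9)) dt.
Step 2. Evaluate the standard form [assuming t > -3]: now 2*log(t + 3) + ∫(5/(t - 5)) dt + ∫(3/(t - 2)) dt + ∫(3/(t**2 + 9)) dt.
Step 3. Evaluate the standard form [assuming t > 2]: now 3*log(t - 2) + 2*log(t + 3) + ∫(5/(t - 5)) dt + ∫(3/(t**2 + 9)) dt.
Step 4. Evaluate the standard form [assuming t > 5]: now 5*log(t - 5) + 3*log(t - 2) + 2*log(t + 3) + ∫(3/(t**2 + 9)) dt.
Step 5. Evaluate the standard form: now 5*log(t - 5) + 3*log(t - 2) + 2*log(t + 3) + atan(t/3).
Answer: 5*log(t - 5) + 3*log(t - 2) + 2*log(t + 3) + atan(t/3).


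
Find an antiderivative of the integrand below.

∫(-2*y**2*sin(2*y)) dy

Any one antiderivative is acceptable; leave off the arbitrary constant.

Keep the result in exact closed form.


Answer: y**2*cos(2*y) - y*sin(2*y) - cos(2*y)/2.


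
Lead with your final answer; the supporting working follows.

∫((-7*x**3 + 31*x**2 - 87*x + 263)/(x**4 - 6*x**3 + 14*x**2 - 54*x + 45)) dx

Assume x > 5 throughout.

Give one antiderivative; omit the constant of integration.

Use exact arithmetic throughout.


The answer is -2*log(x - 5) - 5*log(x - 1) + 4*atan(x/3)/3.
Step 1. Decompose ∫((-7*x**3 + 31*x**2 - 87*x + 263)/(x**4 - 6*x**3 + 14*x**2 - 54*x + 45)) dx by partial fractions, (-7*x**3 + 31*x**2 - 87*x + 263)/(x**4 - 6*x**3 + 14*x**2 - 54*x + 45) = 4/(x**2 + 9) - 5/(x - 1) - 2/(x - 5): now ∫(-2/(x - 5)) dx + ∫(-5/(x - 1)) dx + ∫(4/(x**2 + 9)) dx.
Step 2. Evaluate the standard form [assuming x > 5]: now -2*log(x - 5) + ∫(-5/(x - 1)) dx + ∫(4/(x**2 + 9)) dx.
Step 3. Evaluate the standard form [assuming x > 1]: now -2*log(x - 5) - 5*log(x - 1) + ∫(4/(x**2 + 9)) dx.
Step 4. Evaluate the standard form: now -2*log(x - 5) - 5*log(x - 1) + 4*atan(x/3)/3.
Answer: -2*log(x - 5) - 5*log(x - 1) + 4*atan(x/3)/3.


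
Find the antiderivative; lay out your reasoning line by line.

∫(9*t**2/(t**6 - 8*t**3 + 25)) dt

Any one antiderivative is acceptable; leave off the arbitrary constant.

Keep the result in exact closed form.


Step 1. Substitute u = t**3 - 4, turning ∫(9*t**2/(t**6 - 8*t**3 + 25)) dt into ∫(3/(u**2 + 9)) du: now ∫(3/(u**2 + 9)) du.
Step 2. Evaluate the standard form: now atan(u/3).
Step 3. Substitute back u = t**3 - 4: now atan(t**3/3 - 4/3).
Answer: atan(t**3/3 - 4/3).


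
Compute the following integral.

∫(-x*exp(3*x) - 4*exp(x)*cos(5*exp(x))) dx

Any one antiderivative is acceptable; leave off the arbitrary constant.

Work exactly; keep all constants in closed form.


Answer: -x*exp(3*x)/3 + exp(3*x)/9 - 4*sin(5*exp(x))/5.


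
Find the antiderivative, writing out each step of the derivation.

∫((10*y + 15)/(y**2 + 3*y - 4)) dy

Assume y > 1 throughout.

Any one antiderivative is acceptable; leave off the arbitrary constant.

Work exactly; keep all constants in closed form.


Step 1. Decompose ∫((10*y + 15)/(y**2 + 3*y - 4)) dy by partial fractions, (10*y + 15)/(y**2 + 3*y - 4) = 5/(y + 4) + 5/(y - 1): now ∫(5/(y - 1)) dy + ∫(5/(y + 4)) dy.
Step 2. Evaluate the standard form [assuming y > -4]: now 5*log(y + 4) + ∫(5/(y - 1)) dy.
Step 3. Evaluate the standard form [assuming y > 1]: now 5*log(y - 1) + 5*log(y + 4).
Answer: 5*log(y - 1) + 5*log(y + 4).


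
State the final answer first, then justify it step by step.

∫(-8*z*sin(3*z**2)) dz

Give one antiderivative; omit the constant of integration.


The answer is 4*cos(3*z**2)/3.
Step 1. Substitute u = z**2, turning ∫(-8*z*sin(3*z**2)) dz into ∫(-4*sin(3*u)) du: now ∫(-4*sin(3*u)) du.
Step 2. Evaluate the standard form: now 4*cos(3*u)/3.
Step 3. Substitute back u = z**2: now 4*cos(3*z**2)/3.
Answer: 4*cos(3*z**2)/3.


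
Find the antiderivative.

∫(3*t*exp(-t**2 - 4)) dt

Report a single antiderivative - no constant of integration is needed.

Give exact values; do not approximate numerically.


Answer: -3*exp(-t**2 - 4)/2.


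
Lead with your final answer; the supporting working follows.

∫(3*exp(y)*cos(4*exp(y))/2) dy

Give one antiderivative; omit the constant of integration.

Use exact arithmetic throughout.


The answer is 3*sin(4*exp(y))/8.
Step 1. Substitute u = exp(y), turning ∫(3*exp(y)*cos(4*exp(y))/2) dy into ∫(3*cos(4*u)/2) du: now ∫(3*cos(4*u)/2) du.
Step 2. Evaluate the standard form: now 3*sin(4*u)/8.
Step 3. Substitute back u = exp(y): now 3*sin(4*exp(y))/8.
Answer: 3*sin(4*exp(y))/8.


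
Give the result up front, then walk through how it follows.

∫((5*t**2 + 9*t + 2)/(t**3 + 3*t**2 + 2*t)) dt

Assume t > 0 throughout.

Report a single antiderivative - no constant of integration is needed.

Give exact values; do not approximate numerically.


The answer is log(t) + 2*log(t + 1) + 2*log(t + 2).
Step 1. Decompose ∫((5*t**2 + 9*t + 2)/(t**3 + 3*t**2 + 2*t)) dt by partial fractions, (5*t**2 + 9*t + 2)/(t**3 + 3*t**2 + 2*t) = 2/(t + 2) + 2/(t + 1) + 1/t: now ∫(1/t) dt + ∫(2/(t + 1)) dt + ∫(2/(t + 2)) dt.
Step 2. Evaluate the standard form [assuming t > -2]: now 2*log(t + 2) + ∫(1/t) dt + ∫(2/(t + 1)) dt.
Step 3. Evaluate the standard form [assuming t > -1]: now 2*log(t + 1) + 2*log(t + 2) + ∫(1/t) dt.
Step 4. Evaluate the standard form [assuming t > 0]: now log(t) + 2*log(t + 1) + 2*log(t + 2).
Answer: log(t) + 2*log(t + 1) + 2*log(t + 2).


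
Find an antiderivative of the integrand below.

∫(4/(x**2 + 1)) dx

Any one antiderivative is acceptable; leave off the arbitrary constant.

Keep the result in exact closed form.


Answer: 4*atan(x).


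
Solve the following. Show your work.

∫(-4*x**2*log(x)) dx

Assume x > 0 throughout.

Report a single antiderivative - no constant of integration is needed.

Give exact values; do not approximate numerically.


Step 1. Integrate ∫(-4*x**2*log(x)) dx by parts with u = log(x), dv = (-4*x**2) dx, so v = -4*x**3/3 [assuming x > 0]: now -4*x**3*log(x)/3 + ∫(4*x**2/3) dx.
Step 2. Evaluate the standard form: now -4*x**3*log(x)/3 + 4*x**3/9.
Answer: -4*x**3*log(x)/3 + 4*x**3/9.


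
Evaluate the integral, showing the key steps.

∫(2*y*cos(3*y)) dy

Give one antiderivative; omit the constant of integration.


Step 1. Integrate ∫(2*y*cos(3*y)) dy by parts with u = y, dv = (2*cos(3*y)) dy, so v = 2*sin(3*y)/3: now 2*y*sin(3*y)/3 + ∫(-2*sin(3*y)/3) dy.
Step 2. Evaluate the standard form: now 2*y*sin(3*y)/3 + 2*cos(3*y)/9.
Answer: 2*y*sin(3*y)/3 + 2*cos(3*y)/9.


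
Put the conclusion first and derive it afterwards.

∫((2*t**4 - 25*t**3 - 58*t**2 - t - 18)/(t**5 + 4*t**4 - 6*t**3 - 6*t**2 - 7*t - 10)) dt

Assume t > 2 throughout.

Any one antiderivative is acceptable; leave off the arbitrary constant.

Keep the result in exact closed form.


The answer is -4*log(t - 2) + 2*log(t + 1) + 4*log(t + 5) - 3*atan(t).
Step 1. Decompose ∫((2*t**4 - 25*t**3 - 58*t**2 - t - 18)/(t**5 + 4*t**4 - 6*t**3 - 6*t**2 - 7*t - 10)) dt by partial fractions, (2*t**4 - 25*t**3 - 58*t**2 - t - 18)/(t**5 + 4*t**4 - 6*t**3 - 6*t**2 - 7*t - 10) = -3/(t**2 + 1) + 4/(t + 5) + 2/(t + 1) - 4/(t - 2): now ∫(-4/(t - 2)) dt + ∫(2/(t + 1)) dt + ∫(4/(t + 5)) dt + ∫(-3/(t**2 + 1)) dt.
Step 2. Evaluate the standard form [assuming t > 2]: now -4*log(t - 2) + ∫(2/(t + 1)) dt + ∫(4/(t + 5)) dt + ∫(-3/(t**2 + 1)) dt.
Step 3. Evaluate the standard form [assuming t > -5]: now -4*log(t - 2) + 4*log(t + 5) + ∫(2/(t + 1)) dt + ∫(-3/(t**2 + 1)) dt.
Step 4. Evaluate the standard form [assuming t > -1]: now -4*log(t - 2) + 2*log(t + 1) + 4*log(t + 5) + ∫(-3/(t**2 + 1)) dt.
Step 5. Evaluate the standard form: now -4*log(t - 2) + 2*log(t + 1) + 4*log(t + 5) - 3*atan(t).
Answer: -4*log(t - 2) + 2*log(t + 1) + 4*log(t + 5) - 3*atan(t).


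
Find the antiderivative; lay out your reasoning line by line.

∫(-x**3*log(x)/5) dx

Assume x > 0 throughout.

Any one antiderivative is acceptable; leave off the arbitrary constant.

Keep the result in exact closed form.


Step 1. Integrate ∫(-x**3*log(x)/5) dx by parts with u = log(x), dv = (-x**3/5) dx, so v = -x**4/20 [assuming x > 0]: now -x**4*log(x)/20 + ∫(x**3/20) dx.
Step 2. Evaluate the standard form: now -x**4*log(x)/20 + x**4/80.
Answer: -x**4*log(x)/20 + x**4/80.


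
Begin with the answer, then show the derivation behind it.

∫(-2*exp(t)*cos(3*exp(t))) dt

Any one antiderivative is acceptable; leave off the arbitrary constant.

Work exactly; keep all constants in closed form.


The answer is -2*sin(3*exp(t))/3.
Step 1. Substitute u = exp(t), turning ∫(-2*exp(t)*cos(3*exp(t))) dt into ∫(-2*cos(3*u)) du: now ∫(-2*cos(3*u)) du.
Step 2. Evaluate the standard form: now -2*sin(3*u)/3.
Step 3. Substitute back u = exp(t): now -2*sin(3*exp(t))/3.
Answer: -2*sin(3*exp(t))/3.


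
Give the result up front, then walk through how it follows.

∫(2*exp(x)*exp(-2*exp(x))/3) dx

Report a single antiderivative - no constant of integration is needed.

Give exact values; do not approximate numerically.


The answer is -exp(-2*exp(x))/3.
Step 1. Substitute u = exp(x), turning ∫(2*exp(x)*exp(-2*exp(x))/3) dx into ∫(2*exp(-2*u)/3) du: now ∫(2*exp(-2*u)/3) du.
Step 2. Evaluate the standard form: now -exp(-2*u)/3.
Step 3. Substitute back u = exp(x): now -exp(-2*exp(x))/3.
Answer: -exp(-2*exp(x))/3.


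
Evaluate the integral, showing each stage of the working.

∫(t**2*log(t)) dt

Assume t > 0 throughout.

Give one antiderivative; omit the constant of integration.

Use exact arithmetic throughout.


Step 1. Integrate ∫(t**2*log(t)) dt by parts with u = log(t), dv = (t**2) dt, so v = t**3/3 [assuming t > 0]: now t**3*log(t)/3 + ∫(-t**2/3) dt.
Step 2. Evaluate the standard form: now t**3*log(t)/3 - t**3/9.
Answer: t**3*log(t)/3 - t**3/9.


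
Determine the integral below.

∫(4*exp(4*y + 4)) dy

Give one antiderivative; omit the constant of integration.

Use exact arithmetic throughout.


Answer: exp(4*y + 4).


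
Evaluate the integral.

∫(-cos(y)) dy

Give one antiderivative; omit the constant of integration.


Answer: -sin(y).


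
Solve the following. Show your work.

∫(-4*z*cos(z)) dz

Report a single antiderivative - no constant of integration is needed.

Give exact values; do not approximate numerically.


Step 1. Integrate ∫(-4*z*cos(z)) dz by parts with u = z, dv = (-4*cos(z)) dz, so v = -4*sin(z): now -4*z*sin(z) + ∫(4*sin(z)) dz.
Step 2. Evaluate the standard form: now -4*z*sin(z) - 4*cos(z).
Answer: -4*z*sin(z) - 4*cos(z).


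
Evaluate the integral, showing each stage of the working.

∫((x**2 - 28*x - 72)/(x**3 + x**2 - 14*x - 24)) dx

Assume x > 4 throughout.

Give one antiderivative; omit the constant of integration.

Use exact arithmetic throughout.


Step 1. Decompose ∫((x**2 - 28*x - 72)/(x**3 + x**2 - 14*x - 24)) dx by partial fractions, (x**2 - 28*x - 72)/(x**3 + x**2 - 14*x - 24) = 3/(x + 3) + 2/(x + 2) - 4/(x - 4): now ∫(-4/(x - 4)) dx + ∫(2/(x + 2)) dx + ∫(3/(x + 3)) dx.
Step 2. Evaluate the standard form [assuming x > -2]: now 2*log(x + 2) + ∫(-4/(x - 4)) dx + ∫(3/(x + 3)) dx.
Step 3. Evaluate the standard form [assuming x > -3]: now 2*log(x + 2) + 3*log(x + 3) + ∫(-4/(x - 4)) dx.
Step 4. Evaluate the standard form [assuming x > 4]: now -4*log(x - 4) + 2*log(x + 2) + 3*log(x + 3).
Answer: -4*log(x - 4) + 2*log(x + 2) + 3*log(x + 3).


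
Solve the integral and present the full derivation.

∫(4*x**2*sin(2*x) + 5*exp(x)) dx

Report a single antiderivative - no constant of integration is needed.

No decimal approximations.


Step 1. Rewrite: now ∫(4*x**2*sin(2*x)) dx + ∫(5*exp(x)) dx.
Step 2. Evaluate the standard form: now 5*exp(x) + ∫(4*x**2*sin(2*x)) dx.
Step 3. Integrate ∫(4*x**2*sin(2*x)) dx by parts with u = x**2, dv = (4*sin(2*x)) dx, so v = -2*cos(2*x): now -2*x**2*cos(2*x) + 5*exp(x) + ∫(4*x*cos(2*x)) dx.
Step 4. Integrate ∫(4*x*cos(2*x)) dx by parts with u = x, dv = (4*cos(2*x)) dx, so v = 2*sin(2*x): now -2*x**2*cos(2*x) + 2*x*sin(2*x) + 5*exp(x) + ∫(-2*sin(2*x)) dx.
Step 5. Evaluate the standard form: now -2*x**2*cos(2*x) + 2*x*sin(2*x) + 5*exp(x) + cos(2*x).
Answer: -2*x**2*cos(2*x) + 2*x*sin(2*x) + 5*exp(x) + cos(2*x).


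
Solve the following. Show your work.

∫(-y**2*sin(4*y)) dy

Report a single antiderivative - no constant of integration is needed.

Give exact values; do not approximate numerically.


Step 1. Integrate ∫(-y**2*sin(4*y)) dy by parts with u = y**2, dv = (-sin(4*y)) dy, so v = cos(4*y)/4: now y**2*cos(4*y)/4 + ∫(-y*cos(4*y)/2) dy.
Step 2. Integrate ∫(-y*cos(4*y)/2) dy by parts with u = y, dv = (-cos(4*y)/2) dy, so v = -sin(4*y)/8: now y**2*cos(4*y)/4 - y*sin(4*y)/8 + ∫(sin(4*y)/8) dy.
Step 3. Evaluate the standard form: now y**2*cos(4*y)/4 - y*sin(4*y)/8 - cos(4*y)/32.
Answer: y**2*cos(4*y)/4 - y*sin(4*y)/8 - cos(4*y)/32.


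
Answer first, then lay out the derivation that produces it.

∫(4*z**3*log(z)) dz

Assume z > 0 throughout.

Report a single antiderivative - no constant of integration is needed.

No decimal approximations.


The answer is z**4*log(z) - z**4/4.
Step 1. Integrate ∫(4*z**3*log(z)) dz by parts with u = log(z), dv = (4*z**3) dz, so v = z**4 [assuming z > 0]: now z**4*log(z) + ∫(-z**3) dz.
Step 2. Evaluate the standard form: now z**4*log(z) - z**4/4.
Answer: z**4*log(z) - z**4/4.


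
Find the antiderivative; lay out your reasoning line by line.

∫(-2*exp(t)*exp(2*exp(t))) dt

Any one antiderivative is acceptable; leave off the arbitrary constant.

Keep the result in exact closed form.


Step 1. Substitute u = exp(t), turning ∫(-2*exp(t)*exp(2*exp(t))) dt into ∫(-2*exp(2*u)) du: now ∫(-2*exp(2*u)) du.
Step 2. Evaluate the standard form: now -exp(2*u).
Step 3. Substitute back u = exp(t): now -exp(2*exp(t)).
Answer: -exp(2*exp(t)).


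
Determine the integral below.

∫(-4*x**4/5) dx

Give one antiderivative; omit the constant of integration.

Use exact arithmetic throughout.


Answer: -4*x**5/25.


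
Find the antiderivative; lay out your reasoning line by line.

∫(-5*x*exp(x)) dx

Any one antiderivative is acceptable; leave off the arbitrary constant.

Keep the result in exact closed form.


Step 1. Integrate ∫(-5*x*exp(x)) dx by parts with u = x, dv = (-5*exp(x)) dx, so v = -5*exp(x): now -5*x*exp(x) + ∫(5*exp(x)) dx.
Step 2. Evaluate the standard form: now -5*x*exp(x) + 5*exp(x).
Answer: -5*x*exp(x) + 5*exp(x).


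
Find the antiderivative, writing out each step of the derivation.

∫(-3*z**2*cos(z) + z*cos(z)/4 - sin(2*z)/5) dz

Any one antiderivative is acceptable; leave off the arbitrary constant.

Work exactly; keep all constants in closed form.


Step 1. Rewrite: now ∫(z*cos(z)/4) dz + ∫(-3*z**2*cos(z)) dz + ∫(-sin(2*z)/5) dz.
Step 2. Integrate ∫(-3*z**2*cos(z)) dz by parts with u = z**2, dv = (-3*cos(z)) dz, so v = -3*sin(z): now -3*z**2*sin(z) + ∫(6*z*sin(z)) dz + ∫(z*cos(z)/4) dz + ∫(-sin(2*z)/5) dz.
Step 3. Integrate ∫(6*z*sin(z)) dz by parts with u = z, dv = (6*sin(z)) dz, so v = -6*cos(z): now -3*z**2*sin(z) - 6*z*cos(z) + ∫(z*cos(z)/4) dz + ∫(-sin(2*z)/5) dz + ∫(6*cos(z)) dz.
Step 4. Evaluate the standard form: now -3*z**2*sin(z) - 6*z*cos(z) + 6*sin(z) + ∫(z*cos(z)/4) dz + ∫(-sin(2*z)/5) dz.
Step 5. Evaluate the standard form: now -3*z**2*sin(z) - 6*z*cos(z) + 6*sin(z) + cos(2*z)/10 + ∫(z*cos(z)/4) dz.
Step 6. Integrate ∫(z*cos(z)/4) dz by parts with u = z, dv = (cos(z)/4) dz, so v = sin(z)/4: now -3*z**2*sin(z) + z*sin(z)/4 - 6*z*cos(z) + 6*sin(z) + cos(2*z)/10 + ∫(-sin(z)/4) dz.
Step 7. Evaluate the standard form: now -3*z**2*sin(z) + z*sin(z)/4 - 6*z*cos(z) + 6*sin(z) + cos(z)/4 + cos(2*z)/10.
Answer: -3*z**2*sin(z) + z*sin(z)/4 - 6*z*cos(z) + 6*sin(z) + cos(z)/4 + cos(2*z)/10.


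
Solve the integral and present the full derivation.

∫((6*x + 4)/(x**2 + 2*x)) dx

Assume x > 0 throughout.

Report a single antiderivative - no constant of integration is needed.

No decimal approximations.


Step 1. Decompose ∫((6*x + 4)/(x**2 + 2*x)) dx by partial fractions, (6*x + 4)/(x**2 + 2*x) = 4/(x + 2) + 2/x: now ∫(2/x) dx + ∫(4/(x + 2)) dx.
Step 2. Evaluate the standard form [assuming x > 0]: now 2*log(x) + ∫(4/(x + 2)) dx.
Step 3. Evaluate the standard form [assuming x > -2]: now 2*log(x) + 4*log(x + 2).
Answer: 2*log(x) + 4*log(x + 2).


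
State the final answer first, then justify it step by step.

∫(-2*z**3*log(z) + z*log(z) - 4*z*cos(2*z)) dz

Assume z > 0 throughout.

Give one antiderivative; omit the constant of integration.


The answer is -z**4*log(z)/2 + z**4/8 + z**2*log(z)/2 - z**2/4 - 2*z*sin(2*z) - cos(2*z).
Step 1. Rewrite: now ∫(z*log(z)) dz + ∫(-4*z*cos(2*z)) dz + ∫(-2*z**3*log(z)) dz.
Step 2. Integrate ∫(z*log(z)) dz by parts with u = log(z), dv = (z) dz, so v = z**2/2 [assuming z > 0]: now z**2*log(z)/2 + ∫(-z/2) dz + ∫(-4*z*cos(2*z)) dz + ∫(-2*z**3*log(z)) dz.
Step 3. Evaluate the standard form: now z**2*log(z)/2 - z**2/4 + ∫(-4*z*cos(2*z)) dz + ∫(-2*z**3*log(z)) dz.
Step 4. Integrate ∫(-2*z**3*log(z)) dz by parts with u = log(z), dv = (-2*z**3) dz, so v = -z**4/2 [assuming z > 0]: now -z**4*log(z)/2 + z**2*log(z)/2 - z**2/4 + ∫(z**3/2) dz + ∫(-4*z*cos(2*z)) dz.
Step 5. Evaluate the standard form: now -z**4*log(z)/2 + z**4/8 + z**2*log(z)/2 - z**2/4 + ∫(-4*z*cos(2*z)) dz.
Step 6. Integrate ∫(-4*z*cos(2*z)) dz by parts with u = z, dv = (-4*cos(2*z)) dz, so v = -2*sin(2*z): now -z**4*log(z)/2 + z**4/8 + z**2*log(z)/2 - z**2/4 - 2*z*sin(2*z) + ∫(2*sin(2*z)) dz.
Step 7. Evaluate the standard form: now -z**4*log(z)/2 + z**4/8 + z**2*log(z)/2 - z**2/4 - 2*z*sin(2*z) - cos(2*z).
Answer: -z**4*log(z)/2 + z**4/8 + z**2*log(z)/2 - z**2/4 - 2*z*sin(2*z) - cos(2*z).


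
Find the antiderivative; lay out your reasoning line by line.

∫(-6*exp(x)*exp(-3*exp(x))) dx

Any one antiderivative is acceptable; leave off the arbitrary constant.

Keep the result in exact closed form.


Step 1. Substitute u = exp(x), turning ∫(-6*exp(x)*exp(-3*exp(x))) dx into ∫(-6*exp(-3*u)) du: now ∫(-6*exp(-3*u)) du.
Step 2. Evaluate the standard form: now 2*exp(-3*u).
Step 3. Substitute back u = exp(x): now 2*exp(-3*exp(x)).
Answer: 2*exp(-3*exp(x)).


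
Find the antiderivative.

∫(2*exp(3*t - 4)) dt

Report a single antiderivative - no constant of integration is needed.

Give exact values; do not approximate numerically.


Answer: 2*exp(3*t - 4)/3.


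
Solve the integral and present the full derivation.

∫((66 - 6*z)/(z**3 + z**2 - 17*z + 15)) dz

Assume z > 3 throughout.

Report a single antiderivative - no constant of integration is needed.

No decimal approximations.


Step 1. Decompose ∫((66 - 6*z)/(z**3 + z**2 - 17*z + 15)) dz by partial fractions, (66 - 6*z)/(z**3 + z**2 - 17*z + 15) = 2/(z + 5) - 5/(z - 1) + 3/(z - 3): now ∫(3/(z - 3)) dz + ∫(-5/(z - 1)) dz + ∫(2/(z + 5)) dz.
Step 2. Evaluate the standard form [assuming z > -5]: now 2*log(z + 5) + ∫(3/(z - 3)) dz + ∫(-5/(z - 1)) dz.
Step 3. Evaluate the standard form [assuming z > 3]: now 3*log(z - 3) + 2*log(z + 5) + ∫(-5/(z - 1)) dz.
Step 4. Evaluate the standard form [assuming z > 1]: now 3*log(z - 3) - 5*log(z - 1) + 2*log(z + 5).
Answer: 3*log(z - 3) - 5*log(z - 1) + 2*log(z + 5).


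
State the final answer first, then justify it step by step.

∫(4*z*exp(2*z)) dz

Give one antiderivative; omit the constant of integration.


The answer is 2*z*exp(2*z) - exp(2*z).
Step 1. Integrate ∫(4*z*exp(2*z)) dz by parts with u = z, dv = (4*exp(2*z)) dz, so v = 2*exp(2*z): now 2*z*exp(2*z) + ∫(-2*exp(2*z)) dz.
Step 2. Evaluate the standard form: now 2*z*exp(2*z) - exp(2*z).
Answer: 2*z*exp(2*z) - exp(2*z).


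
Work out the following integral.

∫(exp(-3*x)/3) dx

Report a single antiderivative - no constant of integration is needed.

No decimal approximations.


Answer: -exp(-3*x)/9.


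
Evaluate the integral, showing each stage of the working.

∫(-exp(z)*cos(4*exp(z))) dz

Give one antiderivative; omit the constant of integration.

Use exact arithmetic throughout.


Step 1. Substitute u = exp(z), turning ∫(-exp(z)*cos(4*exp(z))) dz into ∫(-cos(4*u)) du: now ∫(-cos(4*u)) du.
Step 2. Evaluate the standard form: now -sin(4*u)/4.
Step 3. Substitute back u = exp(z): now -sin(4*exp(z))/4.
Answer: -sin(4*exp(z))/4.


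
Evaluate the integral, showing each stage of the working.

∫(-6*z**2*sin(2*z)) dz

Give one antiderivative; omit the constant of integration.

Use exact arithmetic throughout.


Step 1. Integrate ∫(-6*z**2*sin(2*z)) dz by parts with u = z**2, dv = (-6*sin(2*z)) dz, so v = 3*cos(2*z): now 3*z**2*cos(2*z) + ∫(-6*z*cos(2*z)) dz.
Step 2. Integrate ∫(-6*z*cos(2*z)) dz by parts with u = z, dv = (-6*cos(2*z)) dz, so v = -3*sin(2*z): now 3*z**2*cos(2*z) - 3*z*sin(2*z) + ∫(3*sin(2*z)) dz.
Step 3. Evaluate the standard form: now 3*z**2*cos(2*z) - 3*z*sin(2*z) - 3*cos(2*z)/2.
Answer: 3*z**2*cos(2*z) - 3*z*sin(2*z) - 3*cos(2*z)/2.


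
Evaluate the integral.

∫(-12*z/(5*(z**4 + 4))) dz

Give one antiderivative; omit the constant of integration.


Answer: -3*atan(z**2/2)/5.


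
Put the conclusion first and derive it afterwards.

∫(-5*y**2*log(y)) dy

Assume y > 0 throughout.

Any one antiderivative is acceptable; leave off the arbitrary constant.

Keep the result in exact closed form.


The answer is -5*y**3*log(y)/3 + 5*y**3/9.
Step 1. Integrate ∫(-5*y**2*log(y)) dy by parts with u = log(y), dv = (-5*y**2) dy, so v = -5*y**3/3 [assuming y > 0]: now -5*y**3*log(y)/3 + ∫(5*y**2/3) dy.
Step 2. Evaluate the standard form: now -5*y**3*log(y)/3 + 5*y**3/9.
Answer: -5*y**3*log(y)/3 + 5*y**3/9.


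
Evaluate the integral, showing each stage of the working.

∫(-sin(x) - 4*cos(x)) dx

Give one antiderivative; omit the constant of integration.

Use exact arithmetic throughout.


Step 1. Rewrite: now ∫(-sin(x)) dx + ∫(-4*cos(x)) dx.
Step 2. Evaluate the standard form: now cos(x) + ∫(-4*cos(x)) dx.
Step 3. Evaluate the standard form: now -4*sin(x) + cos(x).
Answer: -4*sin(x) + cos(x).


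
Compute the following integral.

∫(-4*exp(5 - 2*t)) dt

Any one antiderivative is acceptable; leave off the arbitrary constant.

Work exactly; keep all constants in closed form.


Answer: 2*exp(5 - 2*t).


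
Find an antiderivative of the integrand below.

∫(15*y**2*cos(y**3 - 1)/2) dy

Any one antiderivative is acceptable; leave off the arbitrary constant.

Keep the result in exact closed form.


Answer: 5*sin(y**3 - 1)/2.


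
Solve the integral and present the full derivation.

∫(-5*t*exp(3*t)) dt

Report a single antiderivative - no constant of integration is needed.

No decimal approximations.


Step 1. Integrate ∫(-5*t*exp(3*t)) dt by parts with u = t, dv = (-5*exp(3*t)) dt, so v = -5*exp(3*t)/3: now -5*t*exp(3*t)/3 + ∫(5*exp(3*t)/3) dt.
Step 2. Evaluate the standard form: now -5*t*exp(3*t)/3 + 5*exp(3*t)/9.
Answer: -5*t*exp(3*t)/3 + 5*exp(3*t)/9.


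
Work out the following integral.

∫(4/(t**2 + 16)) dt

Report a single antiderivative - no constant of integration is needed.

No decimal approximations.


Answer: atan(t/4).


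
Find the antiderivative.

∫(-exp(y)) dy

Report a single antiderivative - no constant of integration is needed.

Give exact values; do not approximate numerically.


Answer: -exp(y).


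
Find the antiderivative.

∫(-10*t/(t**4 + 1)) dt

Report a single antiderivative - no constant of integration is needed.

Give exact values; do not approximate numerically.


Answer: -5*atan(t**2).


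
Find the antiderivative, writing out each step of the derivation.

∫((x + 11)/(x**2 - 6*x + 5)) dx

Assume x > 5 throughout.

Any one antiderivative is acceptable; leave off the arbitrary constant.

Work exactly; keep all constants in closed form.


Step 1. Decompose ∫((x + 11)/(x**2 - 6*x + 5)) dx by partial fractions, (x + 11)/(x**2 - 6*x + 5) = -3/(x - 1) + 4/(x - 5): now ∫(4/(x - 5)) dx + ∫(-3/(x - 1)) dx.
Step 2. Evaluate the standard form [assuming x > 5]: now 4*log(x - 5) + ∫(-3/(x - 1)) dx.
Step 3. Evaluate the standard form [assuming x > 1]: now 4*log(x - 5) - 3*log(x - 1).
Answer: 4*log(x - 5) - 3*log(x - 1).


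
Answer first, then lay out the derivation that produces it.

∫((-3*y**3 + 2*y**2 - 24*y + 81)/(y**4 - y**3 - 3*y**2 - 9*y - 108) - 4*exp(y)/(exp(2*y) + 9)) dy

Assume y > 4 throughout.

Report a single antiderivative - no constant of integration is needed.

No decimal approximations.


The answer is -log(y - 4) - 2*log(y + 3) - atan(y/3) - 4*atan(exp(y)/3)/3.
Step 1. Rewrite: now ∫(-4*exp(y)/(exp(2*y) + 9)) dy + ∫((-3*y**3 + 2*y**2 - 24*y + 81)/(y**4 - y**3 - 3*y**2 - 9*y - 108)) dy.
Step 2. Decompose ∫((-3*y**3 + 2*y**2 - 24*y + 81)/(y**4 - y**3 - 3*y**2 - 9*y - 108)) dy by partial fractions, (-3*y**3 + 2*y**2 - 24*y + 81)/(y**4 - y**3 - 3*y**2 - 9*y - 108) = -3/(y**2 + 9) - 2/(y + 3) - 1/(y - 4): now ∫(-4*exp(y)/(exp(2*y) + 9)) dy + ∫(-1/(y - 4)) dy + ∫(-2/(y + 3)) dy + ∫(-3/(y**2 + 9)) dy.
Step 3. Evaluate the standard form [assuming y > 4]: now -log(y - 4) + ∫(-4*exp(y)/(exp(2*y) + 9)) dy + ∫(-2/(y + 3)) dy + ∫(-3/(y**2 + 9)) dy.
Step 4. Evaluate the standard form [assuming y > -3]: now -log(y - 4) - 2*log(y + 3) + ∫(-4*exp(y)/(exp(2*y) + 9)) dy + ∫(-3/(y**2 + 9)) dy.
Step 5. Evaluate the standard form: now -log(y - 4) - 2*log(y + 3) - atan(y/3) + ∫(-4*exp(y)/(exp(2*y) + 9)) dy.
Step 6. Substitute u = exp(y), turning ∫(-4*exp(y)/(exp(2*y) + 9)) dy into ∫(-4/(u**2 + 9)) du: now -log(y - 4) - 2*log(y + 3) - atan(y/3) + ∫(-4/(u**2 + 9)) du.
Step 7. Evaluate the standard form: now -log(y - 4) - 2*log(y + 3) - 4*atan(u/3)/3 - atan(y/3).
Step 8. Substitute back u = exp(y): now -log(y - 4) - 2*log(y + 3) - atan(y/3) - 4*atan(exp(y)/3)/3.
Answer: -log(y - 4) - 2*log(y + 3) - atan(y/3) - 4*atan(exp(y)/3)/3.


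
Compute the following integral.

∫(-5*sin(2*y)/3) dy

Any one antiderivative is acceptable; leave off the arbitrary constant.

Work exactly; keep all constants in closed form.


Answer: 5*cos(2*y)/6.


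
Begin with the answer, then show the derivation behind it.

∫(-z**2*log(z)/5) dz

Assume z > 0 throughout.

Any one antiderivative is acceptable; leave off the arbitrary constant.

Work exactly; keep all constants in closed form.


The answer is -z**3*log(z)/15 + z**3/45.
Step 1. Integrate ∫(-z**2*log(z)/5) dz by parts with u = log(z), dv = (-z**2/5) dz, so v = -z**3/15 [assuming z > 0]: now -z**3*log(z)/15 + ∫(z**2/15) dz.
Step 2. Evaluate the standard form: now -z**3*log(z)/15 + z**3/45.
Answer: -z**3*log(z)/15 + z**3/45.


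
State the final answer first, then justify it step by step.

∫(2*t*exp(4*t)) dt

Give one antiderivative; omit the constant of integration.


The answer is t*exp(4*t)/2 - exp(4*t)/8.
Step 1. Integrate ∫(2*t*exp(4*t)) dt by parts with u = t, dv = (2*exp(4*t)) dt, so v = exp(4*t)/2: now t*exp(4*t)/2 + ∫(-exp(4*t)/2) dt.
Step 2. Evaluate the standard form: now t*exp(4*t)/2 - exp(4*t)/8.
Answer: t*exp(4*t)/2 - exp(4*t)/8.


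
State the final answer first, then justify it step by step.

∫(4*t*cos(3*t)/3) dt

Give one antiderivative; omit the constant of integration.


The answer is 4*t*sin(3*t)/9 + 4*cos(3*t)/27.
Step 1. Integrate ∫(4*t*cos(3*t)/3) dt by parts with u = t, dv = (4*cos(3*t)/3) dt, so v = 4*sin(3*t)/9: now 4*t*sin(3*t)/9 + ∫(-4*sin(3*t)/9) dt.
Step 2. Evaluate the standard form: now 4*t*sin(3*t)/9 + 4*cos(3*t)/27.
Answer: 4*t*sin(3*t)/9 + 4*cos(3*t)/27.


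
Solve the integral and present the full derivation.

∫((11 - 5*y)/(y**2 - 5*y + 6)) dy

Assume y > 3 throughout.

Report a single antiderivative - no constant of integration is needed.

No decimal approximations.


Step 1. Decompose ∫((11 - 5*y)/(y**2 - 5*y + 6)) dy by partial fractions, (11 - 5*y)/(y**2 - 5*y + 6) = -1/(y - 2) - 4/(y - 3): now ∫(-4/(y - 3)) dy + ∫(-1/(y - 2)) dy.
Step 2. Evaluate the standard form [assuming y > 3]: now -4*log(y - 3) + ∫(-1/(y - 2)) dy.
Step 3. Evaluate the standard form [assuming y > 2]: now -4*log(y - 3) - log(y - 2).
Answer: -4*log(y - 3) - log(y - 2).


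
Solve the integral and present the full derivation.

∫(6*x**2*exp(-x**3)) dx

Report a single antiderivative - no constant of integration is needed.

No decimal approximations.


Step 1. Substitute u = x**3, turning ∫(6*x**2*exp(-x**3)) dx into ∫(2*exp(-u)) du: now ∫(2*exp(-u)) du.
Step 2. Evaluate the standard form: now -2*exp(-u).
Step 3. Substitute back u = x**3: now -2*exp(-x**3).
Answer: -2*exp(-x**3).


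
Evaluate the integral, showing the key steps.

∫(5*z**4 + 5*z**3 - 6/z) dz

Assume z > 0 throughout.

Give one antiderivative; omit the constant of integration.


Step 1. Rewrite: now ∫(-6/z) dz + ∫(5*z**3) dz + ∫(5*z**4) dz.
Step 2. Evaluate the standard form [assuming z > 0]: now -6*log(z) + ∫(5*z**3) dz + ∫(5*z**4) dz.
Step 3. Evaluate the standard form: now 5*z**4/4 - 6*log(z) + ∫(5*z**4) dz.
Step 4. Evaluate the standard form: now z**5 + 5*z**4/4 - 6*log(z).
Answer: z**5 + 5*z**4/4 - 6*log(z).


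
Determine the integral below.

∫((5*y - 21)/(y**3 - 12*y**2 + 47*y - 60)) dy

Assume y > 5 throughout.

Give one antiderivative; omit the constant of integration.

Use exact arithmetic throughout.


Answer: 2*log(y - 5) + log(y - 4) - 3*log(y - 3).


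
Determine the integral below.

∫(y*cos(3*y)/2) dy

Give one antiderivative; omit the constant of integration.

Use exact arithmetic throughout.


Answer: y*sin(3*y)/6 + cos(3*y)/18.


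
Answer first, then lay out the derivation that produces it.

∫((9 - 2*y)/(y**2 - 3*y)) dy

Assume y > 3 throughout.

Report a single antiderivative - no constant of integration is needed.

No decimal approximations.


The answer is -3*log(y) + log(y - 3).
Step 1. Decompose ∫((9 - 2*y)/(y**2 - 3*y)) dy by partial fractions, (9 - 2*y)/(y**2 - 3*y) = 1/(y - 3) - 3/y: now ∫(-3/y) dy + ∫(1/(y - 3)) dy.
Step 2. Evaluate the standard form [assuming y > 3]: now log(y - 3) + ∫(-3/y) dy.
Step 3. Evaluate the standard form [assuming y > 0]: now -3*log(y) + log(y - 3).
Answer: -3*log(y) + log(y - 3).


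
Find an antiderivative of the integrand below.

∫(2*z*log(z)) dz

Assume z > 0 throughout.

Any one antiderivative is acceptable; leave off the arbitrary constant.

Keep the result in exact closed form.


Answer: z**2*log(z) - z**2/2.


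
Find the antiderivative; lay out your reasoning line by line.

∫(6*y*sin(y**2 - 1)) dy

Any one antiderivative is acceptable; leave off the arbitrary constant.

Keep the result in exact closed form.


Step 1. Substitute u = y**2 - 1, turning ∫(6*y*sin(y**2 - 1)) dy into ∫(3*sin(u)) du: now ∫(3*sin(u)) du.
Step 2. Evaluate the standard form: now -3*cos(u).
Step 3. Substitute back u = y**2 - 1: now -3*cos(y**2 - 1).
Answer: -3*cos(y**2 - 1).


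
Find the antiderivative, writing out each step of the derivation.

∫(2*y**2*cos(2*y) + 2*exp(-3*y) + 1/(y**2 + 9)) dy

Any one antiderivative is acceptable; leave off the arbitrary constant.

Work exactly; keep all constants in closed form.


Step 1. Rewrite: now ∫(2*y**2*cos(2*y)) dy + ∫(1/(y**2 + 9)) dy + ∫(2*exp(-3*y)) dy.
Step 2. Integrate ∫(2*y**2*cos(2*y)) dy by parts with u = y**2, dv = (2*cos(2*y)) dy, so v = sin(2*y): now y**2*sin(2*y) + ∫(-2*y*sin(2*y)) dy + ∫(1/(y**2 + 9)) dy + ∫(2*exp(-3*y)) dy.
Step 3. Integrate ∫(-2*y*sin(2*y)) dy by parts with u = y, dv = (-2*sin(2*y)) dy, so v = cos(2*y): now y**2*sin(2*y) + y*cos(2*y) + ∫(1/(y**2 + 9)) dy + ∫(2*exp(-3*y)) dy + ∫(-cos(2*y)) dy.
Step 4. Evaluate the standard form: now y**2*sin(2*y) + y*cos(2*y) - sin(2*y)/2 + ∫(1/(y**2 + 9)) dy + ∫(2*exp(-3*y)) dy.
Step 5. Evaluate the standard form: now y**2*sin(2*y) + y*cos(2*y) - sin(2*y)/2 + ∫(1/(y**2 + 9)) dy - 2*exp(-3*y)/3.
Step 6. Evaluate the standard form: now y**2*sin(2*y) + y*cos(2*y) - sin(2*y)/2 + atan(y/3)/3 - 2*exp(-3*y)/3.
Answer: y**2*sin(2*y) + y*cos(2*y) - sin(2*y)/2 + atan(y/3)/3 - 2*exp(-3*y)/3.


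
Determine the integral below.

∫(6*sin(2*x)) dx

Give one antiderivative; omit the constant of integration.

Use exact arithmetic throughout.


Answer: -3*cos(2*x).


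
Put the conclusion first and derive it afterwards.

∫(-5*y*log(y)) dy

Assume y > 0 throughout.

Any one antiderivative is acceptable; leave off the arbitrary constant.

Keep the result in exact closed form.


The answer is -5*y**2*log(y)/2 + 5*y**2/4.
Step 1. Integrate ∫(-5*y*log(y)) dy by parts with u = log(y), dv = (-5*y) dy, so v = -5*y**2/2 [assuming y > 0]: now -5*y**2*log(y)/2 + ∫(5*y/2) dy.
Step 2. Evaluate the standard form: now -5*y**2*log(y)/2 + 5*y**2/4.
Answer: -5*y**2*log(y)/2 + 5*y**2/4.


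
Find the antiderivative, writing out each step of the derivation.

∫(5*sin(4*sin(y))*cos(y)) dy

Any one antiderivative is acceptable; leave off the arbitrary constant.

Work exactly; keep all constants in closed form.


Step 1. Substitute u = sin(y), turning ∫(5*sin(4*sin(y))*cos(y)) dy into ∫(5*sin(4*u)) du: now ∫(5*sin(4*u)) du.
Step 2. Evaluate the standard form: now -5*cos(4*u)/4.
Step 3. Substitute back u = sin(y): now -5*cos(4*sin(y))/4.
Answer: -5*cos(4*sin(y))/4.


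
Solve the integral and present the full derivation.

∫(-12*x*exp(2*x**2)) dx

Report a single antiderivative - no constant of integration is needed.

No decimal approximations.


Step 1. Substitute u = x**2, turning ∫(-12*x*exp(2*x**2)) dx into ∫(-6*exp(2*u)) du: now ∫(-6*exp(2*u)) du.
Step 2. Evaluate the standard form: now -3*exp(2*u).
Step 3. Substitute back u = x**2: now -3*exp(2*x**2).
Answer: -3*exp(2*x**2).


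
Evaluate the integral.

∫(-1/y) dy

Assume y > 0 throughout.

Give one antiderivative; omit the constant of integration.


Answer: -log(y).


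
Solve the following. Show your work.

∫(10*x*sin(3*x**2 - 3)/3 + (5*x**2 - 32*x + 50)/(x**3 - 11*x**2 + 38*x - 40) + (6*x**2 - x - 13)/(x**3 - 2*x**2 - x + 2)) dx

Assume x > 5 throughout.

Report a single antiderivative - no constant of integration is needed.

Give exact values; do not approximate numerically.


Step 1. Rewrite: now ∫(10*x*sin(3*x**2 - 3)/3) dx + ∫((5*x**2 - 32*x + 50)/(x**3 - 11*x**2 + 38*x - 40)) dx + ∫((6*x**2 - x - 13)/(x**3 - 2*x**2 - x + 2)) dx.
Step 2. Substitute u = x**2 - 1, turning ∫(10*x*sin(3*x**2 - 3)/3) dx into ∫(5*sin(3*u)/3) du: now ∫((5*x**2 - 32*x + 50)/(x**3 - 11*x**2 + 38*x - 40)) dx + ∫((6*x**2 - x - 13)/(x**3 - 2*x**2 - x + 2)) dx + ∫(5*sin(3*u)/3) du.
Step 3. Evaluate the standard form: now -5*cos(3*u)/9 + ∫((5*x**2 - 32*x + 50)/(x**3 - 11*x**2 + 38*x - 40)) dx + ∫((6*x**2 - x - 13)/(x**3 - 2*x**2 - x + 2)) dx.
Step 4. Substitute back u = x**2 - 1: now -5*cos(3*x**2 - 3)/9 + ∫((5*x**2 - 32*x + 50)/(x**3 - 11*x**2 + 38*x - 40)) dx + ∫((6*x**2 - x - 13)/(x**3 - 2*x**2 - x + 2)) dx.
Step 5. Decompose ∫((6*x**2 - x - 13)/(x**3 - 2*x**2 - x + 2)) dx by partial fractions, (6*x**2 - x - 13)/(x**3 - 2*x**2 - x + 2) = -1/(x + 1) + 4/(x - 1) + 3/(x - 2): now -5*cos(3*x**2 - 3)/9 + ∫((5*x**2 - 32*x + 50)/(x**3 - 11*x**2 + 38*x - 40)) dx + ∫(3/(x - 2)) dx + ∫(4/(x - 1)) dx + ∫(-1/(x + 1)) dx.
Step 6. Evaluate the standard form [assuming x > 1]: now 4*log(x - 1) - 5*cos(3*x**2 - 3)/9 + ∫((5*x**2 - 32*x + 50)/(x**3 - 11*x**2 + 38*x - 40)) dx + ∫(3/(x - 2)) dx + ∫(-1/(x + 1)) dx.
Step 7. Evaluate the standard form [assuming x > 2]: now 3*log(x - 2) + 4*log(x - 1) - 5*cos(3*x**2 - 3)/9 + ∫((5*x**2 - 32*x + 50)/(x**3 - 11*x**2 + 38*x - 40)) dx + ∫(-1/(x + 1)) dx.
Step 8. Evaluate the standard form [assuming x > -1]: now 3*log(x - 2) + 4*log(x - 1) - log(x + 1) - 5*cos(3*x**2 - 3)/9 + ∫((5*x**2 - 32*x + 50)/(x**3 - 11*x**2 + 38*x - 40)) dx.
Step 9. Decompose ∫((5*x**2 - 32*x + 50)/(x**3 - 11*x**2 + 38*x - 40)) dx by partial fractions, (5*x**2 - 32*x + 50)/(x**3 - 11*x**2 + 38*x - 40) = 1/(x - 2) - 1/(x - 4) + 5/(x - 5): now 3*log(x - 2) + 4*log(x - 1) - log(x + 1) - 5*cos(3*x**2 - 3)/9 + ∫(5/(x - 5)) dx + ∫(-1/(x - 4)) dx + ∫(1/(x - 2)) dx.
Step 10. Evaluate the standard form [assuming x > 5]: now 5*log(x - 5) + 3*log(x - 2) + 4*log(x - 1) - log(x + 1) - 5*cos(3*x**2 - 3)/9 + ∫(-1/(x - 4)) dx + ∫(1/(x - 2)) dx.
Step 11. Evaluate the standard form [assuming x > 4]: now 5*log(x - 5) - log(x - 4) + 3*log(x - 2) + 4*log(x - 1) - log(x + 1) - 5*cos(3*x**2 - 3)/9 + ∫(1/(x - 2)) dx.
Step 12. Evaluate the standard form [assuming x > 2]: now 5*log(x - 5) - log(x - 4) + 4*log(x - 2) + 4*log(x - 1) - log(x + 1) - 5*cos(3*x**2 - 3)/9.
Answer: 5*log(x - 5) - log(x - 4) + 4*log(x - 2) + 4*log(x - 1) - log(x + 1) - 5*cos(3*x**2 - 3)/9.


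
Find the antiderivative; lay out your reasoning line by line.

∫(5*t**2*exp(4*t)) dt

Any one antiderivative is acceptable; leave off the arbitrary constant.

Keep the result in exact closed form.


Step 1. Integrate ∫(5*t**2*exp(4*t)) dt by parts with u = t**2, dv = (5*exp(4*t)) dt, so v = 5*exp(4*t)/4: now 5*t**2*exp(4*t)/4 + ∫(-5*t*exp(4*t)/2) dt.
Step 2. Integrate ∫(-5*t*exp(4*t)/2) dt by parts with u = t, dv = (-5*exp(4*t)/2) dt, so v = -5*exp(4*t)/8: now 5*t**2*exp(4*t)/4 - 5*t*exp(4*t)/8 + ∫(5*exp(4*t)/8) dt.
Step 3. Evaluate the standard form: now 5*t**2*exp(4*t)/4 - 5*t*exp(4*t)/8 + 5*exp(4*t)/32.
Answer: 5*t**2*exp(4*t)/4 - 5*t*exp(4*t)/8 + 5*exp(4*t)/32.


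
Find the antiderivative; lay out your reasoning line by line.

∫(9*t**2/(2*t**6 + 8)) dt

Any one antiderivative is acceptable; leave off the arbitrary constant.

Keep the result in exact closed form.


Step 1. Substitute u = t**3, turning ∫(9*t**2/(2*t**6 + 8)) dt into ∫(3/(2*(u**2 + 4))) du: now ∫(3/(2*(u**2 + 4))) du.
Step 2. Evaluate the standard form: now 3*atan(u/2)/4.
Step 3. Substitute back u = t**3: now 3*atan(t**3/2)/4.
Answer: 3*atan(t**3/2)/4.


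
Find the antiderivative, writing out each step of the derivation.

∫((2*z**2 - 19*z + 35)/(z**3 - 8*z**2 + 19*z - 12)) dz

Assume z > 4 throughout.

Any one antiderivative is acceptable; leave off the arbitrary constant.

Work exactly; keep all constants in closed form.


Step 1. Decompose ∫((2*z**2 - 19*z + 35)/(z**3 - 8*z**2 + 19*z - 12)) dz by partial fractions, (2*z**2 - 19*z + 35)/(z**3 - 8*z**2 + 19*z - 12) = 3/(z - 1) + 2/(z - 3) - 3/(z - 4): now ∫(-3/(z - 4)) dz + ∫(2/(z - 3)) dz + ∫(3/(z - 1)) dz.
Step 2. Evaluate the standard form [assuming z > 1]: now 3*log(z - 1) + ∫(-3/(z - 4)) dz + ∫(2/(z - 3)) dz.
Step 3. Evaluate the standard form [assuming z > 4]: now -3*log(z - 4) + 3*log(z - 1) + ∫(2/(z - 3)) dz.
Step 4. Evaluate the standard form [assuming z > 3]: now -3*log(z - 4) + 2*log(z - 3) + 3*log(z - 1).
Answer: -3*log(z - 4) + 2*log(z - 3) + 3*log(z - 1).


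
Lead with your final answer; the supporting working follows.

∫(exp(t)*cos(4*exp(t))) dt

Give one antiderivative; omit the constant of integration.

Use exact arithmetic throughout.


The answer is sin(4*exp(t))/4.
Step 1. Substitute u = exp(t), turning ∫(exp(t)*cos(4*exp(t))) dt into ∫(cos(4*u)) du: now ∫(cos(4*u)) du.
Step 2. Evaluate the standard form: now sin(4*u)/4.
Step 3. Substitute back u = exp(t): now sin(4*exp(t))/4.
Answer: sin(4*exp(t))/4.


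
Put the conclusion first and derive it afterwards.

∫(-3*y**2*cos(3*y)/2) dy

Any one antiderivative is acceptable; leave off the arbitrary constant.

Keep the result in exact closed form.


The answer is -y**2*sin(3*y)/2 - y*cos(3*y)/3 + sin(3*y)/9.
Step 1. Integrate ∫(-3*y**2*cos(3*y)/2) dy by parts with u = y**2, dv = (-3*cos(3*y)/2) dy, so v = -sin(3*y)/2: now -y**2*sin(3*y)/2 + ∫(y*sin(3*y)) dy.
Step 2. Integrate ∫(y*sin(3*y)) dy by parts with u = y, dv = (sin(3*y)) dy, so v = -cos(3*y)/3: now -y**2*sin(3*y)/2 - y*cos(3*y)/3 + ∫(cos(3*y)/3) dy.
Step 3. Evaluate the standard form: now -y**2*sin(3*y)/2 - y*cos(3*y)/3 + sin(3*y)/9.
Answer: -y**2*sin(3*y)/2 - y*cos(3*y)/3 + sin(3*y)/9.
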